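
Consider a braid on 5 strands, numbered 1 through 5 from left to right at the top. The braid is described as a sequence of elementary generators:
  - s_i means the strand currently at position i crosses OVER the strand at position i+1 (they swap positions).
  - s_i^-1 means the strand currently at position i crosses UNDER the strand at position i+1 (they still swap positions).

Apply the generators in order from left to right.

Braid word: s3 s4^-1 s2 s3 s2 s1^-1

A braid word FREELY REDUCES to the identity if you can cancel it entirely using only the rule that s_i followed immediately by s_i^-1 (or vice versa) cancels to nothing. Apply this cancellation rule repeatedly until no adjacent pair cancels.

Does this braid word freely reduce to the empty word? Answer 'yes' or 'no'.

Answer: no

Derivation:
Gen 1 (s3): push. Stack: [s3]
Gen 2 (s4^-1): push. Stack: [s3 s4^-1]
Gen 3 (s2): push. Stack: [s3 s4^-1 s2]
Gen 4 (s3): push. Stack: [s3 s4^-1 s2 s3]
Gen 5 (s2): push. Stack: [s3 s4^-1 s2 s3 s2]
Gen 6 (s1^-1): push. Stack: [s3 s4^-1 s2 s3 s2 s1^-1]
Reduced word: s3 s4^-1 s2 s3 s2 s1^-1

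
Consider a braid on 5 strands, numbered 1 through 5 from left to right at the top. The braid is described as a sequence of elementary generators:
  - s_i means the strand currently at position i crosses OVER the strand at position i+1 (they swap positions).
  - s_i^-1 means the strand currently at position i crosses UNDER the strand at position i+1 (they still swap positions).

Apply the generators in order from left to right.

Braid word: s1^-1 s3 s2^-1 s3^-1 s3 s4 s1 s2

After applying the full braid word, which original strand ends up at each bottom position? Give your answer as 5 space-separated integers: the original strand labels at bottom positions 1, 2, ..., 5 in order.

Answer: 4 1 2 5 3

Derivation:
Gen 1 (s1^-1): strand 1 crosses under strand 2. Perm now: [2 1 3 4 5]
Gen 2 (s3): strand 3 crosses over strand 4. Perm now: [2 1 4 3 5]
Gen 3 (s2^-1): strand 1 crosses under strand 4. Perm now: [2 4 1 3 5]
Gen 4 (s3^-1): strand 1 crosses under strand 3. Perm now: [2 4 3 1 5]
Gen 5 (s3): strand 3 crosses over strand 1. Perm now: [2 4 1 3 5]
Gen 6 (s4): strand 3 crosses over strand 5. Perm now: [2 4 1 5 3]
Gen 7 (s1): strand 2 crosses over strand 4. Perm now: [4 2 1 5 3]
Gen 8 (s2): strand 2 crosses over strand 1. Perm now: [4 1 2 5 3]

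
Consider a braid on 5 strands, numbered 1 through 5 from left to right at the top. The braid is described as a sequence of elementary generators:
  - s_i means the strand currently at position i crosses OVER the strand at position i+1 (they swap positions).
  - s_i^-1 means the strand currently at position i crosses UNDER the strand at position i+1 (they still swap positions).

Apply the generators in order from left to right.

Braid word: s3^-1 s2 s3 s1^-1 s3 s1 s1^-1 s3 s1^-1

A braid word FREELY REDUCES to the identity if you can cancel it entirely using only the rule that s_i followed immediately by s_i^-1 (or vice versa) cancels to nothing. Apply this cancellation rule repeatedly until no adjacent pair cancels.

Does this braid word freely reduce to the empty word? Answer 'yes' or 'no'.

Gen 1 (s3^-1): push. Stack: [s3^-1]
Gen 2 (s2): push. Stack: [s3^-1 s2]
Gen 3 (s3): push. Stack: [s3^-1 s2 s3]
Gen 4 (s1^-1): push. Stack: [s3^-1 s2 s3 s1^-1]
Gen 5 (s3): push. Stack: [s3^-1 s2 s3 s1^-1 s3]
Gen 6 (s1): push. Stack: [s3^-1 s2 s3 s1^-1 s3 s1]
Gen 7 (s1^-1): cancels prior s1. Stack: [s3^-1 s2 s3 s1^-1 s3]
Gen 8 (s3): push. Stack: [s3^-1 s2 s3 s1^-1 s3 s3]
Gen 9 (s1^-1): push. Stack: [s3^-1 s2 s3 s1^-1 s3 s3 s1^-1]
Reduced word: s3^-1 s2 s3 s1^-1 s3 s3 s1^-1

Answer: no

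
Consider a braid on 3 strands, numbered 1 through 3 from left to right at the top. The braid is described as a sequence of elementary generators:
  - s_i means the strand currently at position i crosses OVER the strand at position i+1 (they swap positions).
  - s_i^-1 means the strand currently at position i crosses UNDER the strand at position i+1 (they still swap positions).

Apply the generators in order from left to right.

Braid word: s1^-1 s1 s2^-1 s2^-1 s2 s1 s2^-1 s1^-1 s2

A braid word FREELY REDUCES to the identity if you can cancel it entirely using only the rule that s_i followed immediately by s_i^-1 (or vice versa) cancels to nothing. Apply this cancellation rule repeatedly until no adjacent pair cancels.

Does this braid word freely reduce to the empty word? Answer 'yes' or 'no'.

Gen 1 (s1^-1): push. Stack: [s1^-1]
Gen 2 (s1): cancels prior s1^-1. Stack: []
Gen 3 (s2^-1): push. Stack: [s2^-1]
Gen 4 (s2^-1): push. Stack: [s2^-1 s2^-1]
Gen 5 (s2): cancels prior s2^-1. Stack: [s2^-1]
Gen 6 (s1): push. Stack: [s2^-1 s1]
Gen 7 (s2^-1): push. Stack: [s2^-1 s1 s2^-1]
Gen 8 (s1^-1): push. Stack: [s2^-1 s1 s2^-1 s1^-1]
Gen 9 (s2): push. Stack: [s2^-1 s1 s2^-1 s1^-1 s2]
Reduced word: s2^-1 s1 s2^-1 s1^-1 s2

Answer: no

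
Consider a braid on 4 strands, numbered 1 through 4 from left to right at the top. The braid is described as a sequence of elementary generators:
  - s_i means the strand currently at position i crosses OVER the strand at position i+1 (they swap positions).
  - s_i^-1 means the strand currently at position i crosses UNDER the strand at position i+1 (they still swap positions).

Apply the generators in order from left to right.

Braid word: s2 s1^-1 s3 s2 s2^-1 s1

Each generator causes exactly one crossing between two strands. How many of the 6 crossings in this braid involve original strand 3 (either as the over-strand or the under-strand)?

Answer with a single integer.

Gen 1: crossing 2x3. Involves strand 3? yes. Count so far: 1
Gen 2: crossing 1x3. Involves strand 3? yes. Count so far: 2
Gen 3: crossing 2x4. Involves strand 3? no. Count so far: 2
Gen 4: crossing 1x4. Involves strand 3? no. Count so far: 2
Gen 5: crossing 4x1. Involves strand 3? no. Count so far: 2
Gen 6: crossing 3x1. Involves strand 3? yes. Count so far: 3

Answer: 3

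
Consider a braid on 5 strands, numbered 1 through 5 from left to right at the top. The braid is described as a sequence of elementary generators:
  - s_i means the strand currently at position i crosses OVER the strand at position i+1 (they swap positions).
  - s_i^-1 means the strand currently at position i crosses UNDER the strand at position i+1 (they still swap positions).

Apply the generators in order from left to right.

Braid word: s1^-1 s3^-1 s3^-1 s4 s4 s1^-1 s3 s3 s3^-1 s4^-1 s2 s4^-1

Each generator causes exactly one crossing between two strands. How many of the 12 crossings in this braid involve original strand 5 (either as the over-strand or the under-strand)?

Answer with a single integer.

Gen 1: crossing 1x2. Involves strand 5? no. Count so far: 0
Gen 2: crossing 3x4. Involves strand 5? no. Count so far: 0
Gen 3: crossing 4x3. Involves strand 5? no. Count so far: 0
Gen 4: crossing 4x5. Involves strand 5? yes. Count so far: 1
Gen 5: crossing 5x4. Involves strand 5? yes. Count so far: 2
Gen 6: crossing 2x1. Involves strand 5? no. Count so far: 2
Gen 7: crossing 3x4. Involves strand 5? no. Count so far: 2
Gen 8: crossing 4x3. Involves strand 5? no. Count so far: 2
Gen 9: crossing 3x4. Involves strand 5? no. Count so far: 2
Gen 10: crossing 3x5. Involves strand 5? yes. Count so far: 3
Gen 11: crossing 2x4. Involves strand 5? no. Count so far: 3
Gen 12: crossing 5x3. Involves strand 5? yes. Count so far: 4

Answer: 4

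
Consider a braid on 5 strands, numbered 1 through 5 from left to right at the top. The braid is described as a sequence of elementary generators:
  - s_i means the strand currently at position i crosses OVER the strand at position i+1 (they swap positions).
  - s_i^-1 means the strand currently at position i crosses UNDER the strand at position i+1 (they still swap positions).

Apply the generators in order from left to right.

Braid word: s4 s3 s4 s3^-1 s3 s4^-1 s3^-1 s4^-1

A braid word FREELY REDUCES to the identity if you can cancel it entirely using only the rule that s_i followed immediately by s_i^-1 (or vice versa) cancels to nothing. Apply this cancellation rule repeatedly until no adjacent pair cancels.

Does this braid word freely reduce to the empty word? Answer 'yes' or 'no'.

Gen 1 (s4): push. Stack: [s4]
Gen 2 (s3): push. Stack: [s4 s3]
Gen 3 (s4): push. Stack: [s4 s3 s4]
Gen 4 (s3^-1): push. Stack: [s4 s3 s4 s3^-1]
Gen 5 (s3): cancels prior s3^-1. Stack: [s4 s3 s4]
Gen 6 (s4^-1): cancels prior s4. Stack: [s4 s3]
Gen 7 (s3^-1): cancels prior s3. Stack: [s4]
Gen 8 (s4^-1): cancels prior s4. Stack: []
Reduced word: (empty)

Answer: yes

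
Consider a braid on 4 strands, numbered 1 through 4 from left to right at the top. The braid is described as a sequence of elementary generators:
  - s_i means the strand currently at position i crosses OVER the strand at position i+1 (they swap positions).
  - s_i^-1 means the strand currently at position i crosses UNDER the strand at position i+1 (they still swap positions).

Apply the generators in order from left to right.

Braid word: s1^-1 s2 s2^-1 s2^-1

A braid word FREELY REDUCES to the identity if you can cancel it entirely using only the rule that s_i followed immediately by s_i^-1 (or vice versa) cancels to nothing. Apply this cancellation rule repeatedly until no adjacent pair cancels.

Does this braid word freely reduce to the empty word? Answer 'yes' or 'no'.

Answer: no

Derivation:
Gen 1 (s1^-1): push. Stack: [s1^-1]
Gen 2 (s2): push. Stack: [s1^-1 s2]
Gen 3 (s2^-1): cancels prior s2. Stack: [s1^-1]
Gen 4 (s2^-1): push. Stack: [s1^-1 s2^-1]
Reduced word: s1^-1 s2^-1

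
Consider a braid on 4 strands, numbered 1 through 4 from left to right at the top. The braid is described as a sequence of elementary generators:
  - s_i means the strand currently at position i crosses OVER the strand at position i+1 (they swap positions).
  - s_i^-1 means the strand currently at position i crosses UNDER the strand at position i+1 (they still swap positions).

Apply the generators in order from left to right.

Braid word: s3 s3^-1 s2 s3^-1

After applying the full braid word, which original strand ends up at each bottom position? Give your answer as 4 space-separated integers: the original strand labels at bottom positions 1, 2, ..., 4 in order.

Answer: 1 3 4 2

Derivation:
Gen 1 (s3): strand 3 crosses over strand 4. Perm now: [1 2 4 3]
Gen 2 (s3^-1): strand 4 crosses under strand 3. Perm now: [1 2 3 4]
Gen 3 (s2): strand 2 crosses over strand 3. Perm now: [1 3 2 4]
Gen 4 (s3^-1): strand 2 crosses under strand 4. Perm now: [1 3 4 2]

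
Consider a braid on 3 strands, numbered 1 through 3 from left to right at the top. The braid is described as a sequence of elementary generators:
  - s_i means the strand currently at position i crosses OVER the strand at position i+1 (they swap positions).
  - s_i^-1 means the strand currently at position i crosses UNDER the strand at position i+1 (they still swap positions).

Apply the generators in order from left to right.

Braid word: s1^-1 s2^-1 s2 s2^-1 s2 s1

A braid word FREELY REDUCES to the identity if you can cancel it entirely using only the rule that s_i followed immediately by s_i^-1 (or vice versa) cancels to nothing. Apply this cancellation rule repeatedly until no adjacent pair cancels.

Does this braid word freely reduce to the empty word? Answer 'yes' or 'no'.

Gen 1 (s1^-1): push. Stack: [s1^-1]
Gen 2 (s2^-1): push. Stack: [s1^-1 s2^-1]
Gen 3 (s2): cancels prior s2^-1. Stack: [s1^-1]
Gen 4 (s2^-1): push. Stack: [s1^-1 s2^-1]
Gen 5 (s2): cancels prior s2^-1. Stack: [s1^-1]
Gen 6 (s1): cancels prior s1^-1. Stack: []
Reduced word: (empty)

Answer: yes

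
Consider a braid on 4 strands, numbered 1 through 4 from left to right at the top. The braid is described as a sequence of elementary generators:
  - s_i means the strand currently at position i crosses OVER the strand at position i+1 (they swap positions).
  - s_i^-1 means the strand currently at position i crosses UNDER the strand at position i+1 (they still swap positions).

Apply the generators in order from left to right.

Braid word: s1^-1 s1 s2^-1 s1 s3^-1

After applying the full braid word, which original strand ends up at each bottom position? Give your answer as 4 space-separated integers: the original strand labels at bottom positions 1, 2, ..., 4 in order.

Answer: 3 1 4 2

Derivation:
Gen 1 (s1^-1): strand 1 crosses under strand 2. Perm now: [2 1 3 4]
Gen 2 (s1): strand 2 crosses over strand 1. Perm now: [1 2 3 4]
Gen 3 (s2^-1): strand 2 crosses under strand 3. Perm now: [1 3 2 4]
Gen 4 (s1): strand 1 crosses over strand 3. Perm now: [3 1 2 4]
Gen 5 (s3^-1): strand 2 crosses under strand 4. Perm now: [3 1 4 2]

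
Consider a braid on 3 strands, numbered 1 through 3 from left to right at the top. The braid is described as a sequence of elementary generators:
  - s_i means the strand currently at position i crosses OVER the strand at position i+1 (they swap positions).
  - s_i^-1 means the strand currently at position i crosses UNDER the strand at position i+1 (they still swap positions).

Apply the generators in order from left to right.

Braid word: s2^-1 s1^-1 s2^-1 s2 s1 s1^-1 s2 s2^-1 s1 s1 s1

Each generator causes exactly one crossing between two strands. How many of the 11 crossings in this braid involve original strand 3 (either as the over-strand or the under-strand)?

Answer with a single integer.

Gen 1: crossing 2x3. Involves strand 3? yes. Count so far: 1
Gen 2: crossing 1x3. Involves strand 3? yes. Count so far: 2
Gen 3: crossing 1x2. Involves strand 3? no. Count so far: 2
Gen 4: crossing 2x1. Involves strand 3? no. Count so far: 2
Gen 5: crossing 3x1. Involves strand 3? yes. Count so far: 3
Gen 6: crossing 1x3. Involves strand 3? yes. Count so far: 4
Gen 7: crossing 1x2. Involves strand 3? no. Count so far: 4
Gen 8: crossing 2x1. Involves strand 3? no. Count so far: 4
Gen 9: crossing 3x1. Involves strand 3? yes. Count so far: 5
Gen 10: crossing 1x3. Involves strand 3? yes. Count so far: 6
Gen 11: crossing 3x1. Involves strand 3? yes. Count so far: 7

Answer: 7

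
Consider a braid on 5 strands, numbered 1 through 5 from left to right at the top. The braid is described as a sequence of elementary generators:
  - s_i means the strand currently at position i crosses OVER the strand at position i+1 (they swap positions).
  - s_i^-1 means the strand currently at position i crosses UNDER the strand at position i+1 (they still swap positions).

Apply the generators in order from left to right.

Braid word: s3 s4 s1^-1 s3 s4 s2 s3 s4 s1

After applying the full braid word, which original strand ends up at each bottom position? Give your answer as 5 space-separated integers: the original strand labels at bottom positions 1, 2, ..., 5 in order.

Answer: 5 2 3 4 1

Derivation:
Gen 1 (s3): strand 3 crosses over strand 4. Perm now: [1 2 4 3 5]
Gen 2 (s4): strand 3 crosses over strand 5. Perm now: [1 2 4 5 3]
Gen 3 (s1^-1): strand 1 crosses under strand 2. Perm now: [2 1 4 5 3]
Gen 4 (s3): strand 4 crosses over strand 5. Perm now: [2 1 5 4 3]
Gen 5 (s4): strand 4 crosses over strand 3. Perm now: [2 1 5 3 4]
Gen 6 (s2): strand 1 crosses over strand 5. Perm now: [2 5 1 3 4]
Gen 7 (s3): strand 1 crosses over strand 3. Perm now: [2 5 3 1 4]
Gen 8 (s4): strand 1 crosses over strand 4. Perm now: [2 5 3 4 1]
Gen 9 (s1): strand 2 crosses over strand 5. Perm now: [5 2 3 4 1]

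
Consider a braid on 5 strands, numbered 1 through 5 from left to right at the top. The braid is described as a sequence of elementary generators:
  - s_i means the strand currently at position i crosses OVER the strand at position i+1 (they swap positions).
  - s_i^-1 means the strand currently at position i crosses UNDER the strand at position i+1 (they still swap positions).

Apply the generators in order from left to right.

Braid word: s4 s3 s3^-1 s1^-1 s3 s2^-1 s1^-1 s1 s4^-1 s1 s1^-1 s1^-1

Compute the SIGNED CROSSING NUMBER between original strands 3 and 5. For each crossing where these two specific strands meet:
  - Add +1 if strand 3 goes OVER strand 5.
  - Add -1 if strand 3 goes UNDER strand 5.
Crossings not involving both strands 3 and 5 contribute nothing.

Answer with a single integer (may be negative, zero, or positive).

Answer: 3

Derivation:
Gen 1: crossing 4x5. Both 3&5? no. Sum: 0
Gen 2: 3 over 5. Both 3&5? yes. Contrib: +1. Sum: 1
Gen 3: 5 under 3. Both 3&5? yes. Contrib: +1. Sum: 2
Gen 4: crossing 1x2. Both 3&5? no. Sum: 2
Gen 5: 3 over 5. Both 3&5? yes. Contrib: +1. Sum: 3
Gen 6: crossing 1x5. Both 3&5? no. Sum: 3
Gen 7: crossing 2x5. Both 3&5? no. Sum: 3
Gen 8: crossing 5x2. Both 3&5? no. Sum: 3
Gen 9: crossing 3x4. Both 3&5? no. Sum: 3
Gen 10: crossing 2x5. Both 3&5? no. Sum: 3
Gen 11: crossing 5x2. Both 3&5? no. Sum: 3
Gen 12: crossing 2x5. Both 3&5? no. Sum: 3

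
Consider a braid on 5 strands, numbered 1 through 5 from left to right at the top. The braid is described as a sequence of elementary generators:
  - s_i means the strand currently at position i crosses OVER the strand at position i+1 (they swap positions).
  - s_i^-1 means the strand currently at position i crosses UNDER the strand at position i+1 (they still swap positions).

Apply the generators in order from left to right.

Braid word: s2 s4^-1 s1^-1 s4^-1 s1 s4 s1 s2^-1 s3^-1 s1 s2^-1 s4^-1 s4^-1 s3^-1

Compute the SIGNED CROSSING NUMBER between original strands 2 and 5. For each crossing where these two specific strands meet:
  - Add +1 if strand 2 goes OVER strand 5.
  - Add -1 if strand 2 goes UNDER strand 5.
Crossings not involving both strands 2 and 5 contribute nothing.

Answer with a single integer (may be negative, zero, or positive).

Answer: 0

Derivation:
Gen 1: crossing 2x3. Both 2&5? no. Sum: 0
Gen 2: crossing 4x5. Both 2&5? no. Sum: 0
Gen 3: crossing 1x3. Both 2&5? no. Sum: 0
Gen 4: crossing 5x4. Both 2&5? no. Sum: 0
Gen 5: crossing 3x1. Both 2&5? no. Sum: 0
Gen 6: crossing 4x5. Both 2&5? no. Sum: 0
Gen 7: crossing 1x3. Both 2&5? no. Sum: 0
Gen 8: crossing 1x2. Both 2&5? no. Sum: 0
Gen 9: crossing 1x5. Both 2&5? no. Sum: 0
Gen 10: crossing 3x2. Both 2&5? no. Sum: 0
Gen 11: crossing 3x5. Both 2&5? no. Sum: 0
Gen 12: crossing 1x4. Both 2&5? no. Sum: 0
Gen 13: crossing 4x1. Both 2&5? no. Sum: 0
Gen 14: crossing 3x1. Both 2&5? no. Sum: 0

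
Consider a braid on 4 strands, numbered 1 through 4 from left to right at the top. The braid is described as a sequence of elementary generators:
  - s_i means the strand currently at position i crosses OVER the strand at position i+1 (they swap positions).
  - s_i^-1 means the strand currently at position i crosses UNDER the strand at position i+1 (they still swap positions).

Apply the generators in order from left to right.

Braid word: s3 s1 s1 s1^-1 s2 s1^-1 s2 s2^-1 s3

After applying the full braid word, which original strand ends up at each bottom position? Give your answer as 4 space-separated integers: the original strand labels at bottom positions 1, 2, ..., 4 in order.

Answer: 4 2 3 1

Derivation:
Gen 1 (s3): strand 3 crosses over strand 4. Perm now: [1 2 4 3]
Gen 2 (s1): strand 1 crosses over strand 2. Perm now: [2 1 4 3]
Gen 3 (s1): strand 2 crosses over strand 1. Perm now: [1 2 4 3]
Gen 4 (s1^-1): strand 1 crosses under strand 2. Perm now: [2 1 4 3]
Gen 5 (s2): strand 1 crosses over strand 4. Perm now: [2 4 1 3]
Gen 6 (s1^-1): strand 2 crosses under strand 4. Perm now: [4 2 1 3]
Gen 7 (s2): strand 2 crosses over strand 1. Perm now: [4 1 2 3]
Gen 8 (s2^-1): strand 1 crosses under strand 2. Perm now: [4 2 1 3]
Gen 9 (s3): strand 1 crosses over strand 3. Perm now: [4 2 3 1]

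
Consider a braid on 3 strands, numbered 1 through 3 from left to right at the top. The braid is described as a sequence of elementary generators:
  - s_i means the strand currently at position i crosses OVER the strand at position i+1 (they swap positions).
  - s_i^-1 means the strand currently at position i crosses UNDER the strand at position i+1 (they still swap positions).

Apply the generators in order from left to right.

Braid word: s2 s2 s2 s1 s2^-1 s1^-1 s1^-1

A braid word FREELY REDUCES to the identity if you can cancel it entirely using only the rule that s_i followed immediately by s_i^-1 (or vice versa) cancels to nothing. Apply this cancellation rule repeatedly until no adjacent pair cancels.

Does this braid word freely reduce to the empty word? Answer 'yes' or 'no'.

Gen 1 (s2): push. Stack: [s2]
Gen 2 (s2): push. Stack: [s2 s2]
Gen 3 (s2): push. Stack: [s2 s2 s2]
Gen 4 (s1): push. Stack: [s2 s2 s2 s1]
Gen 5 (s2^-1): push. Stack: [s2 s2 s2 s1 s2^-1]
Gen 6 (s1^-1): push. Stack: [s2 s2 s2 s1 s2^-1 s1^-1]
Gen 7 (s1^-1): push. Stack: [s2 s2 s2 s1 s2^-1 s1^-1 s1^-1]
Reduced word: s2 s2 s2 s1 s2^-1 s1^-1 s1^-1

Answer: no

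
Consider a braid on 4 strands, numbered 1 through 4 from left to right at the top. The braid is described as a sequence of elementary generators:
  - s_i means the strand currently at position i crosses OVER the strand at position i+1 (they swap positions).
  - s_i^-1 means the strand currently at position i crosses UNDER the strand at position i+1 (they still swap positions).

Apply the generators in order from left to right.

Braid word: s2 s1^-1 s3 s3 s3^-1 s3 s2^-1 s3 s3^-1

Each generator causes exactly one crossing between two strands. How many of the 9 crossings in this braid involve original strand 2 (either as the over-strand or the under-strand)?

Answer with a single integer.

Answer: 6

Derivation:
Gen 1: crossing 2x3. Involves strand 2? yes. Count so far: 1
Gen 2: crossing 1x3. Involves strand 2? no. Count so far: 1
Gen 3: crossing 2x4. Involves strand 2? yes. Count so far: 2
Gen 4: crossing 4x2. Involves strand 2? yes. Count so far: 3
Gen 5: crossing 2x4. Involves strand 2? yes. Count so far: 4
Gen 6: crossing 4x2. Involves strand 2? yes. Count so far: 5
Gen 7: crossing 1x2. Involves strand 2? yes. Count so far: 6
Gen 8: crossing 1x4. Involves strand 2? no. Count so far: 6
Gen 9: crossing 4x1. Involves strand 2? no. Count so far: 6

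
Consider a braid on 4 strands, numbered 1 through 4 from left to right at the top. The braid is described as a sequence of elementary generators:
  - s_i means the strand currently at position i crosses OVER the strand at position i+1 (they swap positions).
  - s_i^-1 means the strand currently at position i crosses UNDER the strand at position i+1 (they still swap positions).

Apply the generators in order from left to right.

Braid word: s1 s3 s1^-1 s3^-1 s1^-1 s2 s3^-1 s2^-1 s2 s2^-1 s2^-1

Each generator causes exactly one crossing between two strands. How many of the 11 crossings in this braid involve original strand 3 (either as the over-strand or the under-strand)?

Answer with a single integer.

Answer: 7

Derivation:
Gen 1: crossing 1x2. Involves strand 3? no. Count so far: 0
Gen 2: crossing 3x4. Involves strand 3? yes. Count so far: 1
Gen 3: crossing 2x1. Involves strand 3? no. Count so far: 1
Gen 4: crossing 4x3. Involves strand 3? yes. Count so far: 2
Gen 5: crossing 1x2. Involves strand 3? no. Count so far: 2
Gen 6: crossing 1x3. Involves strand 3? yes. Count so far: 3
Gen 7: crossing 1x4. Involves strand 3? no. Count so far: 3
Gen 8: crossing 3x4. Involves strand 3? yes. Count so far: 4
Gen 9: crossing 4x3. Involves strand 3? yes. Count so far: 5
Gen 10: crossing 3x4. Involves strand 3? yes. Count so far: 6
Gen 11: crossing 4x3. Involves strand 3? yes. Count so far: 7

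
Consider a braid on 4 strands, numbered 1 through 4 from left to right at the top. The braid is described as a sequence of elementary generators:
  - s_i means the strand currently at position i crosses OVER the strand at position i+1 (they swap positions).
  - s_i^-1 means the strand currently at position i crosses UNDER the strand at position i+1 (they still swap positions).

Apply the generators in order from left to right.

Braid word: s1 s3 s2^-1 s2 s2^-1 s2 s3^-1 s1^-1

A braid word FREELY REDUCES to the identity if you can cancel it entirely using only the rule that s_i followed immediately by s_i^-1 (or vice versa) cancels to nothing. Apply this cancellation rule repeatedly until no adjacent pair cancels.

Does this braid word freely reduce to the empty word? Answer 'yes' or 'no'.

Answer: yes

Derivation:
Gen 1 (s1): push. Stack: [s1]
Gen 2 (s3): push. Stack: [s1 s3]
Gen 3 (s2^-1): push. Stack: [s1 s3 s2^-1]
Gen 4 (s2): cancels prior s2^-1. Stack: [s1 s3]
Gen 5 (s2^-1): push. Stack: [s1 s3 s2^-1]
Gen 6 (s2): cancels prior s2^-1. Stack: [s1 s3]
Gen 7 (s3^-1): cancels prior s3. Stack: [s1]
Gen 8 (s1^-1): cancels prior s1. Stack: []
Reduced word: (empty)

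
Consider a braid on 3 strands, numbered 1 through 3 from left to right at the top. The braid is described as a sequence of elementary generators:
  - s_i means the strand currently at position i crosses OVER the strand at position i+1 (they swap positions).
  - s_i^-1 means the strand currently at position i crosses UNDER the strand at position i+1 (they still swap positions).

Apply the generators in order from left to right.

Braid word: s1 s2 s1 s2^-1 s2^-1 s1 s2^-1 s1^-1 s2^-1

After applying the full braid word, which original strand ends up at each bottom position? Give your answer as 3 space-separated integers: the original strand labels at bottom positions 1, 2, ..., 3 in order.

Gen 1 (s1): strand 1 crosses over strand 2. Perm now: [2 1 3]
Gen 2 (s2): strand 1 crosses over strand 3. Perm now: [2 3 1]
Gen 3 (s1): strand 2 crosses over strand 3. Perm now: [3 2 1]
Gen 4 (s2^-1): strand 2 crosses under strand 1. Perm now: [3 1 2]
Gen 5 (s2^-1): strand 1 crosses under strand 2. Perm now: [3 2 1]
Gen 6 (s1): strand 3 crosses over strand 2. Perm now: [2 3 1]
Gen 7 (s2^-1): strand 3 crosses under strand 1. Perm now: [2 1 3]
Gen 8 (s1^-1): strand 2 crosses under strand 1. Perm now: [1 2 3]
Gen 9 (s2^-1): strand 2 crosses under strand 3. Perm now: [1 3 2]

Answer: 1 3 2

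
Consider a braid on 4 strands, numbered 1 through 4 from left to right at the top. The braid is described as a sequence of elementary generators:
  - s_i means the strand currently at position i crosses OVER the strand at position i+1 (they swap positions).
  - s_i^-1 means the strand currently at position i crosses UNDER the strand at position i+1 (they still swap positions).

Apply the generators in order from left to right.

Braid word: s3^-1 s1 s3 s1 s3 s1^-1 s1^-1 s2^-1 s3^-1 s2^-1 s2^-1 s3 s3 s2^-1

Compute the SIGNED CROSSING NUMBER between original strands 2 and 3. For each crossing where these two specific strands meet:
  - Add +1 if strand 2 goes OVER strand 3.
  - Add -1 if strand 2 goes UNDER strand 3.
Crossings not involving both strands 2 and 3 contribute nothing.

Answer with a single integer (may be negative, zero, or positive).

Gen 1: crossing 3x4. Both 2&3? no. Sum: 0
Gen 2: crossing 1x2. Both 2&3? no. Sum: 0
Gen 3: crossing 4x3. Both 2&3? no. Sum: 0
Gen 4: crossing 2x1. Both 2&3? no. Sum: 0
Gen 5: crossing 3x4. Both 2&3? no. Sum: 0
Gen 6: crossing 1x2. Both 2&3? no. Sum: 0
Gen 7: crossing 2x1. Both 2&3? no. Sum: 0
Gen 8: crossing 2x4. Both 2&3? no. Sum: 0
Gen 9: 2 under 3. Both 2&3? yes. Contrib: -1. Sum: -1
Gen 10: crossing 4x3. Both 2&3? no. Sum: -1
Gen 11: crossing 3x4. Both 2&3? no. Sum: -1
Gen 12: 3 over 2. Both 2&3? yes. Contrib: -1. Sum: -2
Gen 13: 2 over 3. Both 2&3? yes. Contrib: +1. Sum: -1
Gen 14: crossing 4x3. Both 2&3? no. Sum: -1

Answer: -1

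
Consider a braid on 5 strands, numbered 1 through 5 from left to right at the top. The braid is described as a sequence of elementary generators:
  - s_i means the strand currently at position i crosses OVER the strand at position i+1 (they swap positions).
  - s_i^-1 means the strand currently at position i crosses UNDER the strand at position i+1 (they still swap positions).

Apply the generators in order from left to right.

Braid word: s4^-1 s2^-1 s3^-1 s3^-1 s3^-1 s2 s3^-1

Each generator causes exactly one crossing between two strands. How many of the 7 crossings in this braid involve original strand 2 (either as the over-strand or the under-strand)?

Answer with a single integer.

Gen 1: crossing 4x5. Involves strand 2? no. Count so far: 0
Gen 2: crossing 2x3. Involves strand 2? yes. Count so far: 1
Gen 3: crossing 2x5. Involves strand 2? yes. Count so far: 2
Gen 4: crossing 5x2. Involves strand 2? yes. Count so far: 3
Gen 5: crossing 2x5. Involves strand 2? yes. Count so far: 4
Gen 6: crossing 3x5. Involves strand 2? no. Count so far: 4
Gen 7: crossing 3x2. Involves strand 2? yes. Count so far: 5

Answer: 5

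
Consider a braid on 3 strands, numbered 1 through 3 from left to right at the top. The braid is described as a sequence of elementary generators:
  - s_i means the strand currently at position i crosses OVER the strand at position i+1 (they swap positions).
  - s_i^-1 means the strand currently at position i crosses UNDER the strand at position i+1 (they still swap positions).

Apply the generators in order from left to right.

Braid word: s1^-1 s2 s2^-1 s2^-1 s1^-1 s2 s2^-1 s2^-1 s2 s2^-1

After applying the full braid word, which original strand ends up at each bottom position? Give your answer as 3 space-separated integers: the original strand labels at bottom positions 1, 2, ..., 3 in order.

Answer: 3 1 2

Derivation:
Gen 1 (s1^-1): strand 1 crosses under strand 2. Perm now: [2 1 3]
Gen 2 (s2): strand 1 crosses over strand 3. Perm now: [2 3 1]
Gen 3 (s2^-1): strand 3 crosses under strand 1. Perm now: [2 1 3]
Gen 4 (s2^-1): strand 1 crosses under strand 3. Perm now: [2 3 1]
Gen 5 (s1^-1): strand 2 crosses under strand 3. Perm now: [3 2 1]
Gen 6 (s2): strand 2 crosses over strand 1. Perm now: [3 1 2]
Gen 7 (s2^-1): strand 1 crosses under strand 2. Perm now: [3 2 1]
Gen 8 (s2^-1): strand 2 crosses under strand 1. Perm now: [3 1 2]
Gen 9 (s2): strand 1 crosses over strand 2. Perm now: [3 2 1]
Gen 10 (s2^-1): strand 2 crosses under strand 1. Perm now: [3 1 2]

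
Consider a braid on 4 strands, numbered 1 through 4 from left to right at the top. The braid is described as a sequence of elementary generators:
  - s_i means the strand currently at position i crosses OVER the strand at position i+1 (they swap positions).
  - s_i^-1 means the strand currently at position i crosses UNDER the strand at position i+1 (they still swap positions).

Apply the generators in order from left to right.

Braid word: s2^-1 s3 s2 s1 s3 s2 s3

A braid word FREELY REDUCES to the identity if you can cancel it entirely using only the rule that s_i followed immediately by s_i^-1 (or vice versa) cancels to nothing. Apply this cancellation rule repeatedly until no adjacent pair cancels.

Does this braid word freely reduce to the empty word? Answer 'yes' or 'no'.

Gen 1 (s2^-1): push. Stack: [s2^-1]
Gen 2 (s3): push. Stack: [s2^-1 s3]
Gen 3 (s2): push. Stack: [s2^-1 s3 s2]
Gen 4 (s1): push. Stack: [s2^-1 s3 s2 s1]
Gen 5 (s3): push. Stack: [s2^-1 s3 s2 s1 s3]
Gen 6 (s2): push. Stack: [s2^-1 s3 s2 s1 s3 s2]
Gen 7 (s3): push. Stack: [s2^-1 s3 s2 s1 s3 s2 s3]
Reduced word: s2^-1 s3 s2 s1 s3 s2 s3

Answer: no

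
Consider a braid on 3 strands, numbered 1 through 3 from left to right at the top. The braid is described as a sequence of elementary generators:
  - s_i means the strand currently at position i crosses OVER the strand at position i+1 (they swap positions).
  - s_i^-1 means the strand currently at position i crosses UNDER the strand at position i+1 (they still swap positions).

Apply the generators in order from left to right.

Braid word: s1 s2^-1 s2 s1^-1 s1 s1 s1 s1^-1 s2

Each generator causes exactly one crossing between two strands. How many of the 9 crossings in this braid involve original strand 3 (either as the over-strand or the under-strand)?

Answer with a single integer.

Answer: 3

Derivation:
Gen 1: crossing 1x2. Involves strand 3? no. Count so far: 0
Gen 2: crossing 1x3. Involves strand 3? yes. Count so far: 1
Gen 3: crossing 3x1. Involves strand 3? yes. Count so far: 2
Gen 4: crossing 2x1. Involves strand 3? no. Count so far: 2
Gen 5: crossing 1x2. Involves strand 3? no. Count so far: 2
Gen 6: crossing 2x1. Involves strand 3? no. Count so far: 2
Gen 7: crossing 1x2. Involves strand 3? no. Count so far: 2
Gen 8: crossing 2x1. Involves strand 3? no. Count so far: 2
Gen 9: crossing 2x3. Involves strand 3? yes. Count so far: 3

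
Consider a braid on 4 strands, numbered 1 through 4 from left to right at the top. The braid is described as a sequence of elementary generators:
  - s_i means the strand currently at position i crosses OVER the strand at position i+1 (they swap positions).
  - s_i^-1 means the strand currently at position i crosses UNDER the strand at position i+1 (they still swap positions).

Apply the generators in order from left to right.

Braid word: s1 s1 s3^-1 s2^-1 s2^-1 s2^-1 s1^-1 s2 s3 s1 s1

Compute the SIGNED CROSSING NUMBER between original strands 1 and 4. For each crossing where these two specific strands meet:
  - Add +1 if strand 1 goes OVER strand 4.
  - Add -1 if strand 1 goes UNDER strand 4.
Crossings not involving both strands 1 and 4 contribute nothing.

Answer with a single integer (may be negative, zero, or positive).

Gen 1: crossing 1x2. Both 1&4? no. Sum: 0
Gen 2: crossing 2x1. Both 1&4? no. Sum: 0
Gen 3: crossing 3x4. Both 1&4? no. Sum: 0
Gen 4: crossing 2x4. Both 1&4? no. Sum: 0
Gen 5: crossing 4x2. Both 1&4? no. Sum: 0
Gen 6: crossing 2x4. Both 1&4? no. Sum: 0
Gen 7: 1 under 4. Both 1&4? yes. Contrib: -1. Sum: -1
Gen 8: crossing 1x2. Both 1&4? no. Sum: -1
Gen 9: crossing 1x3. Both 1&4? no. Sum: -1
Gen 10: crossing 4x2. Both 1&4? no. Sum: -1
Gen 11: crossing 2x4. Both 1&4? no. Sum: -1

Answer: -1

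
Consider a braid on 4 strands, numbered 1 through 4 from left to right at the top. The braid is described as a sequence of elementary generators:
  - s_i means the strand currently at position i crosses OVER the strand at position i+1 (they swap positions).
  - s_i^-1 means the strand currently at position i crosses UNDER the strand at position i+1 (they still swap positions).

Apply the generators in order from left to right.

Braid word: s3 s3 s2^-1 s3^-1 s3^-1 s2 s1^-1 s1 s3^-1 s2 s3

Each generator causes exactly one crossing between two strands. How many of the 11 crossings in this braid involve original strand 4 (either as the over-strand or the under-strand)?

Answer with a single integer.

Gen 1: crossing 3x4. Involves strand 4? yes. Count so far: 1
Gen 2: crossing 4x3. Involves strand 4? yes. Count so far: 2
Gen 3: crossing 2x3. Involves strand 4? no. Count so far: 2
Gen 4: crossing 2x4. Involves strand 4? yes. Count so far: 3
Gen 5: crossing 4x2. Involves strand 4? yes. Count so far: 4
Gen 6: crossing 3x2. Involves strand 4? no. Count so far: 4
Gen 7: crossing 1x2. Involves strand 4? no. Count so far: 4
Gen 8: crossing 2x1. Involves strand 4? no. Count so far: 4
Gen 9: crossing 3x4. Involves strand 4? yes. Count so far: 5
Gen 10: crossing 2x4. Involves strand 4? yes. Count so far: 6
Gen 11: crossing 2x3. Involves strand 4? no. Count so far: 6

Answer: 6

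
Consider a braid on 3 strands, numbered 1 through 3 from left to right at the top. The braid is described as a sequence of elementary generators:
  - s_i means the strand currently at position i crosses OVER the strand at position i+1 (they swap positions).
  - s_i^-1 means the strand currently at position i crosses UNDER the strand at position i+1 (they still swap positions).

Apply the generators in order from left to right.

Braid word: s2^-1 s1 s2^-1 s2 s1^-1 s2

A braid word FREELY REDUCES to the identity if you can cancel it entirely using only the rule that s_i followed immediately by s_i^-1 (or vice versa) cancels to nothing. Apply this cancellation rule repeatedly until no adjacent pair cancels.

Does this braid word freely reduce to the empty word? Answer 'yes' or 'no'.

Answer: yes

Derivation:
Gen 1 (s2^-1): push. Stack: [s2^-1]
Gen 2 (s1): push. Stack: [s2^-1 s1]
Gen 3 (s2^-1): push. Stack: [s2^-1 s1 s2^-1]
Gen 4 (s2): cancels prior s2^-1. Stack: [s2^-1 s1]
Gen 5 (s1^-1): cancels prior s1. Stack: [s2^-1]
Gen 6 (s2): cancels prior s2^-1. Stack: []
Reduced word: (empty)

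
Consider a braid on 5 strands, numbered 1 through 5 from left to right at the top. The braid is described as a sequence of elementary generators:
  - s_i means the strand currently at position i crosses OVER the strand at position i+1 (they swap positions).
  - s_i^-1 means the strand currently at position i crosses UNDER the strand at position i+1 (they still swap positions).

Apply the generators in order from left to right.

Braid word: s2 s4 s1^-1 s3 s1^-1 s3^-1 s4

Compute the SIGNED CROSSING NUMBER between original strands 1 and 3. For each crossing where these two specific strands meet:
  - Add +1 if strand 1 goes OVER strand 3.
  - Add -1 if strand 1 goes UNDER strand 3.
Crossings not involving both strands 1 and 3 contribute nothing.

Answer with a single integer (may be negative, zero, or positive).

Gen 1: crossing 2x3. Both 1&3? no. Sum: 0
Gen 2: crossing 4x5. Both 1&3? no. Sum: 0
Gen 3: 1 under 3. Both 1&3? yes. Contrib: -1. Sum: -1
Gen 4: crossing 2x5. Both 1&3? no. Sum: -1
Gen 5: 3 under 1. Both 1&3? yes. Contrib: +1. Sum: 0
Gen 6: crossing 5x2. Both 1&3? no. Sum: 0
Gen 7: crossing 5x4. Both 1&3? no. Sum: 0

Answer: 0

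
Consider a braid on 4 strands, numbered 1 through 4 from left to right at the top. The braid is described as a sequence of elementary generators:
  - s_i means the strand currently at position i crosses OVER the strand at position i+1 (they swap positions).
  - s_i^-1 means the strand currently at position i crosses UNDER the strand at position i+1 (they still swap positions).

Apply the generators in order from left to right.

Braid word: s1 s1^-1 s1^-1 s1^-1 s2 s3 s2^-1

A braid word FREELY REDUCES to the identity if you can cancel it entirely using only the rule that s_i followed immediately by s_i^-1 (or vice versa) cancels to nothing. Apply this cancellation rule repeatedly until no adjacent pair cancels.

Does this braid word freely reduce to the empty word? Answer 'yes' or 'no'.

Answer: no

Derivation:
Gen 1 (s1): push. Stack: [s1]
Gen 2 (s1^-1): cancels prior s1. Stack: []
Gen 3 (s1^-1): push. Stack: [s1^-1]
Gen 4 (s1^-1): push. Stack: [s1^-1 s1^-1]
Gen 5 (s2): push. Stack: [s1^-1 s1^-1 s2]
Gen 6 (s3): push. Stack: [s1^-1 s1^-1 s2 s3]
Gen 7 (s2^-1): push. Stack: [s1^-1 s1^-1 s2 s3 s2^-1]
Reduced word: s1^-1 s1^-1 s2 s3 s2^-1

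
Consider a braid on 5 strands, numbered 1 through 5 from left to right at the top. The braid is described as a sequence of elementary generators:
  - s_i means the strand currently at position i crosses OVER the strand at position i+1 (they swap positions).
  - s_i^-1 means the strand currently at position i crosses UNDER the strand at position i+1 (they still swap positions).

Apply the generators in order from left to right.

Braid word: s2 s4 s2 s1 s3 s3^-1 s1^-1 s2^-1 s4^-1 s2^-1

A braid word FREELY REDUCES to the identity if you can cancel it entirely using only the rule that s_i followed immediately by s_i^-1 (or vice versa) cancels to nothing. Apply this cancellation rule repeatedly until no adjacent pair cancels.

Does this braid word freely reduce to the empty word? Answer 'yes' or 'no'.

Gen 1 (s2): push. Stack: [s2]
Gen 2 (s4): push. Stack: [s2 s4]
Gen 3 (s2): push. Stack: [s2 s4 s2]
Gen 4 (s1): push. Stack: [s2 s4 s2 s1]
Gen 5 (s3): push. Stack: [s2 s4 s2 s1 s3]
Gen 6 (s3^-1): cancels prior s3. Stack: [s2 s4 s2 s1]
Gen 7 (s1^-1): cancels prior s1. Stack: [s2 s4 s2]
Gen 8 (s2^-1): cancels prior s2. Stack: [s2 s4]
Gen 9 (s4^-1): cancels prior s4. Stack: [s2]
Gen 10 (s2^-1): cancels prior s2. Stack: []
Reduced word: (empty)

Answer: yes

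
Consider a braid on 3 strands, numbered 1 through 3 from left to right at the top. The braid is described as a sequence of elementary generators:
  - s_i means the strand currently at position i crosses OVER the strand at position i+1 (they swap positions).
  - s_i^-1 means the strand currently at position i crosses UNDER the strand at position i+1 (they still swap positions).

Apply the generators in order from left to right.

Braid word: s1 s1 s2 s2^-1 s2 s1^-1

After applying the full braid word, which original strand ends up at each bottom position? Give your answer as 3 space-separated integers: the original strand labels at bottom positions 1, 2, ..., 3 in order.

Answer: 3 1 2

Derivation:
Gen 1 (s1): strand 1 crosses over strand 2. Perm now: [2 1 3]
Gen 2 (s1): strand 2 crosses over strand 1. Perm now: [1 2 3]
Gen 3 (s2): strand 2 crosses over strand 3. Perm now: [1 3 2]
Gen 4 (s2^-1): strand 3 crosses under strand 2. Perm now: [1 2 3]
Gen 5 (s2): strand 2 crosses over strand 3. Perm now: [1 3 2]
Gen 6 (s1^-1): strand 1 crosses under strand 3. Perm now: [3 1 2]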